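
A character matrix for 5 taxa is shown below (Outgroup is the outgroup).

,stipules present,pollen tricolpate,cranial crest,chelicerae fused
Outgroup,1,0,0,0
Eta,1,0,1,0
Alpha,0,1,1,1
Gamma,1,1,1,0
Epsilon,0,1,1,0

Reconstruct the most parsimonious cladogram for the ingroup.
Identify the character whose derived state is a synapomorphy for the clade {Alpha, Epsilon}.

Character polarity is set by the outgroup: the derived state is whichever differs from the outgroup's state, so for stipules present the derived state is '0', and for the remaining characters it is '1'.
stipules present: derived state '0' in Alpha and Epsilon only — synapomorphy for {Alpha, Epsilon}.
Only Alpha, Epsilon, and Gamma show the derived state '1' for pollen tricolpate, supporting them as a clade.
All ingroup taxa share the derived state '1' for cranial crest; it defines the ingroup but does not resolve relationships within it.
chelicerae fused (derived state '1') is unique to Alpha (autapomorphy; uninformative for grouping).
Most parsimonious ingroup topology: (Eta,((Alpha,Epsilon),Gamma)).
The clade {Alpha, Epsilon} is supported by stipules present: its derived state '0' occurs in exactly those taxa and in no other taxon (including the outgroup).

stipules present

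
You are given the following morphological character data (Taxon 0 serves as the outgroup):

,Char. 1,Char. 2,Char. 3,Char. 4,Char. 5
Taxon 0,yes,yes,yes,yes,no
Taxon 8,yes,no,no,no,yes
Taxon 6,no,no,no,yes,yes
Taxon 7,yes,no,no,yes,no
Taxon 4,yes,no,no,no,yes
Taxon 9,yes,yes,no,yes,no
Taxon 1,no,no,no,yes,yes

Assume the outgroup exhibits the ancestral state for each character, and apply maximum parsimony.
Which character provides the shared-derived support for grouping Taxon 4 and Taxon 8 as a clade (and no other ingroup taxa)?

Char. 4

Character polarity is set by the outgroup: the derived state is whichever differs from the outgroup's state, so for Char. 1, Char. 2, Char. 3, Char. 4 the derived state is 'no', and for the remaining characters it is 'yes'.
Char. 1: derived state 'no' in Taxon 1 and Taxon 6 only — synapomorphy for {Taxon 1, Taxon 6}.
Char. 2 (derived state 'no') is shared by Taxon 1, Taxon 4, Taxon 6, Taxon 7, and Taxon 8 — a synapomorphy uniting that clade.
All ingroup taxa share the derived state 'no' for Char. 3; it defines the ingroup but does not resolve relationships within it.
Only Taxon 4 and Taxon 8 show the derived state 'no' for Char. 4, supporting them as a clade.
Only Taxon 1, Taxon 4, Taxon 6, and Taxon 8 show the derived state 'yes' for Char. 5, supporting them as a clade.
Most parsimonious ingroup topology: ((((Taxon 8,Taxon 4),(Taxon 6,Taxon 1)),Taxon 7),Taxon 9).
The clade {Taxon 4, Taxon 8} is supported by Char. 4: its derived state 'no' occurs in exactly those taxa and in no other taxon (including the outgroup).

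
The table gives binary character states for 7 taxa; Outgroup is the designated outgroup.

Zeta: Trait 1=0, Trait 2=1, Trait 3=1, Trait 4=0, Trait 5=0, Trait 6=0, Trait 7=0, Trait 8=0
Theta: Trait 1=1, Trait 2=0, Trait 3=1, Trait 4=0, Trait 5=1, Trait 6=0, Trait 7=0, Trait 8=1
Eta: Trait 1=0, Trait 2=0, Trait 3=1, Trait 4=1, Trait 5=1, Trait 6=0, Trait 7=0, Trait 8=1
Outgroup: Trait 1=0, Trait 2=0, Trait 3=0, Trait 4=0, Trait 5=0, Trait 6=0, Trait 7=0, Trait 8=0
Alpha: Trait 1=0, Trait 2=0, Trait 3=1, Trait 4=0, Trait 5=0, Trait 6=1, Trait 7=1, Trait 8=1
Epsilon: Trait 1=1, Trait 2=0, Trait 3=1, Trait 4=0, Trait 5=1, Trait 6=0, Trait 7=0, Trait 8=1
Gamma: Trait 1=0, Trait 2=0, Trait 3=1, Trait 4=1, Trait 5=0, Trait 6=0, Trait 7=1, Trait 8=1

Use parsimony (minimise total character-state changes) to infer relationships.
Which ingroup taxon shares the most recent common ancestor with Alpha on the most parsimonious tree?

Gamma

The outgroup has state '0' for every character, so '1' is the derived state throughout.
Only Epsilon and Theta show the derived state '1' for Trait 1, supporting them as a clade.
Trait 2 (derived state '1') is unique to Zeta (autapomorphy; uninformative for grouping).
All ingroup taxa share the derived state '1' for Trait 3; it defines the ingroup but does not resolve relationships within it.
Trait 4 groups Eta and Gamma, which is incompatible with the clades supported by the remaining characters; treating it as convergent (homoplasy) costs fewer steps than any alternative tree.
Trait 5 (derived state '1') is shared by Epsilon, Eta, and Theta — a synapomorphy uniting that clade.
Trait 6 (derived state '1') is unique to Alpha (autapomorphy; uninformative for grouping).
Only Alpha and Gamma show the derived state '1' for Trait 7, supporting them as a clade.
Trait 8 (derived state '1') is shared by Alpha, Epsilon, Eta, Gamma, and Theta — a synapomorphy uniting that clade.
Most parsimonious ingroup topology: (Zeta,((Alpha,Gamma),((Epsilon,Theta),Eta))).
Alpha and Gamma form a cherry on this tree, so they are sister taxa.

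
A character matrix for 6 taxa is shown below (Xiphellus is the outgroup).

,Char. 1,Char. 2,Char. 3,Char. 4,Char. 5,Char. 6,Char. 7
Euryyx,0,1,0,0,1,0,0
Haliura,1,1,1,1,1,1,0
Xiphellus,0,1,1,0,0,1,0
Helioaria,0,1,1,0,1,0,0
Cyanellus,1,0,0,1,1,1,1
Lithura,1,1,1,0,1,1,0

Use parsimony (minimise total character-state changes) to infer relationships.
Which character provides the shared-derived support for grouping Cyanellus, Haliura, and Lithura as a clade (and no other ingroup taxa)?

Character polarity is set by the outgroup: the derived state is whichever differs from the outgroup's state, so for Char. 2, Char. 3, Char. 6 the derived state is '0', and for the remaining characters it is '1'.
Char. 1: derived state '1' in Cyanellus, Haliura, and Lithura only — synapomorphy for {Cyanellus, Haliura, Lithura}.
Char. 2: derived state '0' in Cyanellus only — an autapomorphy, so it tells us nothing about relationships among taxa.
Char. 3 groups Cyanellus and Euryyx, which is incompatible with the clades supported by the remaining characters; treating it as convergent (homoplasy) costs fewer steps than any alternative tree.
Char. 4: derived state '1' in Cyanellus and Haliura only — synapomorphy for {Cyanellus, Haliura}.
All ingroup taxa share the derived state '1' for Char. 5; it defines the ingroup but does not resolve relationships within it.
Char. 6: derived state '0' in Euryyx and Helioaria only — synapomorphy for {Euryyx, Helioaria}.
Char. 7 (derived state '1') is unique to Cyanellus (autapomorphy; uninformative for grouping).
Most parsimonious ingroup topology: (((Haliura,Cyanellus),Lithura),(Helioaria,Euryyx)).
The clade {Cyanellus, Haliura, Lithura} is supported by Char. 1: its derived state '1' occurs in exactly those taxa and in no other taxon (including the outgroup).

Char. 1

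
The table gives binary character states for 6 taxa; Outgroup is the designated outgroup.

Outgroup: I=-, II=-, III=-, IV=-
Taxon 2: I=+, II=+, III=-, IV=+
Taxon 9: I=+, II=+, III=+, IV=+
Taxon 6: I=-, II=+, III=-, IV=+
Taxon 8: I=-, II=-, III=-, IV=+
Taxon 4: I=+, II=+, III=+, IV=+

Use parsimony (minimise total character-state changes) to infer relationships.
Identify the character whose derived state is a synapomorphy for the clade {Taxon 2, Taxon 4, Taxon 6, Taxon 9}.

The outgroup has state '-' for every character, so '+' is the derived state throughout.
Only Taxon 2, Taxon 4, and Taxon 9 show the derived state '+' for I, supporting them as a clade.
II: derived state '+' in Taxon 2, Taxon 4, Taxon 6, and Taxon 9 only — synapomorphy for {Taxon 2, Taxon 4, Taxon 6, Taxon 9}.
III: derived state '+' in Taxon 4 and Taxon 9 only — synapomorphy for {Taxon 4, Taxon 9}.
IV (derived state '+') is shared by all ingroup taxa — unites the whole ingroup.
Most parsimonious ingroup topology: (((Taxon 2,(Taxon 9,Taxon 4)),Taxon 6),Taxon 8).
The clade {Taxon 2, Taxon 4, Taxon 6, Taxon 9} is supported by II: its derived state '+' occurs in exactly those taxa and in no other taxon (including the outgroup).

II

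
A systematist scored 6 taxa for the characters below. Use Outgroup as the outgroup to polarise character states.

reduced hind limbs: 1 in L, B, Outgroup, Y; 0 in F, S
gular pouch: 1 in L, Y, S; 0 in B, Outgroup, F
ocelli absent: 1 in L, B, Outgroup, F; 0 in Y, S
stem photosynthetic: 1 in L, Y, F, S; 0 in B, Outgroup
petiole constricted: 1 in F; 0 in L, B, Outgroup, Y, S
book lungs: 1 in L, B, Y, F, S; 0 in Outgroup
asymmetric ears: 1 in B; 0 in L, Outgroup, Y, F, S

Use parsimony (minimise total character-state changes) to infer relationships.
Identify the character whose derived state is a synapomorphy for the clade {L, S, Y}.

gular pouch

Character polarity is set by the outgroup: the derived state is whichever differs from the outgroup's state, so for reduced hind limbs, ocelli absent the derived state is '0', and for the remaining characters it is '1'.
reduced hind limbs (state '0') occurs in F and S but conflicts with the nesting implied by the other characters — most parsimoniously interpreted as homoplasy.
Only L, S, and Y show the derived state '1' for gular pouch, supporting them as a clade.
ocelli absent (derived state '0') is shared by S and Y — a synapomorphy uniting that clade.
Only F, L, S, and Y show the derived state '1' for stem photosynthetic, supporting them as a clade.
petiole constricted (derived state '1') is unique to F (autapomorphy; uninformative for grouping).
All ingroup taxa share the derived state '1' for book lungs; it defines the ingroup but does not resolve relationships within it.
asymmetric ears (derived state '1') is unique to B (autapomorphy; uninformative for grouping).
Most parsimonious ingroup topology: (((L,(S,Y)),F),B).
The clade {L, S, Y} is supported by gular pouch: its derived state '1' occurs in exactly those taxa and in no other taxon (including the outgroup).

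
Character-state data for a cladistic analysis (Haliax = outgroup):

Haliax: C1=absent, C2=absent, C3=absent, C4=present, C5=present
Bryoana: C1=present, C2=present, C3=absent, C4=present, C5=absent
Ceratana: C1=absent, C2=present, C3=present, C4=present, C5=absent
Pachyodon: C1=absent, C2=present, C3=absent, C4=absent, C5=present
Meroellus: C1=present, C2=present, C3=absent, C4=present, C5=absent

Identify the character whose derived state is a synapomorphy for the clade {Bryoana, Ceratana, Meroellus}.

C5

Character polarity is set by the outgroup: the derived state is whichever differs from the outgroup's state, so for C4, C5 the derived state is 'absent', and for the remaining characters it is 'present'.
Only Bryoana and Meroellus show the derived state 'present' for C1, supporting them as a clade.
All ingroup taxa share the derived state 'present' for C2; it defines the ingroup but does not resolve relationships within it.
C3 (derived state 'present') is unique to Ceratana (autapomorphy; uninformative for grouping).
C4 (derived state 'absent') is unique to Pachyodon (autapomorphy; uninformative for grouping).
Only Bryoana, Ceratana, and Meroellus show the derived state 'absent' for C5, supporting them as a clade.
Most parsimonious ingroup topology: (((Bryoana,Meroellus),Ceratana),Pachyodon).
The clade {Bryoana, Ceratana, Meroellus} is supported by C5: its derived state 'absent' occurs in exactly those taxa and in no other taxon (including the outgroup).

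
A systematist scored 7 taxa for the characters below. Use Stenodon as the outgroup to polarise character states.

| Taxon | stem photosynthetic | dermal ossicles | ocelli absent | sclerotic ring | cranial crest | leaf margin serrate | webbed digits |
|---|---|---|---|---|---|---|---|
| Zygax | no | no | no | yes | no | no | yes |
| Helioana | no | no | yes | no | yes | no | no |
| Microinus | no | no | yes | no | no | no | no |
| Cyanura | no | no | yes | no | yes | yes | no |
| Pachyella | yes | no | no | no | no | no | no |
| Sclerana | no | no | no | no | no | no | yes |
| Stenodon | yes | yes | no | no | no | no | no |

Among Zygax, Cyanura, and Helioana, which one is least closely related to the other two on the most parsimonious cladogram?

Character polarity is set by the outgroup: the derived state is whichever differs from the outgroup's state, so for stem photosynthetic, dermal ossicles the derived state is 'no', and for the remaining characters it is 'yes'.
stem photosynthetic: derived state 'no' in Cyanura, Helioana, Microinus, Sclerana, and Zygax only — synapomorphy for {Cyanura, Helioana, Microinus, Sclerana, Zygax}.
dermal ossicles (derived state 'no') is shared by all ingroup taxa — unites the whole ingroup.
ocelli absent (derived state 'yes') is shared by Cyanura, Helioana, and Microinus — a synapomorphy uniting that clade.
sclerotic ring (derived state 'yes') is unique to Zygax (autapomorphy; uninformative for grouping).
cranial crest: derived state 'yes' in Cyanura and Helioana only — synapomorphy for {Cyanura, Helioana}.
leaf margin serrate (derived state 'yes') is unique to Cyanura (autapomorphy; uninformative for grouping).
webbed digits: derived state 'yes' in Sclerana and Zygax only — synapomorphy for {Sclerana, Zygax}.
Most parsimonious ingroup topology: (((Microinus,(Helioana,Cyanura)),(Zygax,Sclerana)),Pachyella).
Helioana and Cyanura share a more recent common ancestor with each other than either does with Zygax, so Zygax is the least closely related of the three.

Zygax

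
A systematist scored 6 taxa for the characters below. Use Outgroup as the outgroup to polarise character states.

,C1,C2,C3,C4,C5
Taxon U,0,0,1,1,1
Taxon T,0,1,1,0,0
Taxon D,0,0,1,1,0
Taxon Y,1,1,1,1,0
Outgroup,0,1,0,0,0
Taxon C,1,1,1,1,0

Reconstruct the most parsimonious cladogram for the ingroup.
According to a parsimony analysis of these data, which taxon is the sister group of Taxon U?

Character polarity is set by the outgroup: the derived state is whichever differs from the outgroup's state, so for C2 the derived state is '0', and for the remaining characters it is '1'.
Only Taxon C and Taxon Y show the derived state '1' for C1, supporting them as a clade.
C2 (derived state '0') is shared by Taxon D and Taxon U — a synapomorphy uniting that clade.
C3 (derived state '1') is shared by all ingroup taxa — unites the whole ingroup.
C4 (derived state '1') is shared by Taxon C, Taxon D, Taxon U, and Taxon Y — a synapomorphy uniting that clade.
C5: derived state '1' in Taxon U only — an autapomorphy, so it tells us nothing about relationships among taxa.
Most parsimonious ingroup topology: (((Taxon C,Taxon Y),(Taxon D,Taxon U)),Taxon T).
Taxon U and Taxon D form a cherry on this tree, so they are sister taxa.

Taxon D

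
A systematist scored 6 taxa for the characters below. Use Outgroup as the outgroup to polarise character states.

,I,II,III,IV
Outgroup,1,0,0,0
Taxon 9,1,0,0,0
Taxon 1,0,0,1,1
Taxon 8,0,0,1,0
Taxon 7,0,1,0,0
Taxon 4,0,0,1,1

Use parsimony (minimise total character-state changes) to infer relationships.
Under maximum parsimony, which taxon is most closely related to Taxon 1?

Character polarity is set by the outgroup: the derived state is whichever differs from the outgroup's state, so for I the derived state is '0', and for the remaining characters it is '1'.
I: derived state '0' in Taxon 1, Taxon 4, Taxon 7, and Taxon 8 only — synapomorphy for {Taxon 1, Taxon 4, Taxon 7, Taxon 8}.
II: derived state '1' in Taxon 7 only — an autapomorphy, so it tells us nothing about relationships among taxa.
III: derived state '1' in Taxon 1, Taxon 4, and Taxon 8 only — synapomorphy for {Taxon 1, Taxon 4, Taxon 8}.
Only Taxon 1 and Taxon 4 show the derived state '1' for IV, supporting them as a clade.
Most parsimonious ingroup topology: (Taxon 9,(((Taxon 1,Taxon 4),Taxon 8),Taxon 7)).
Taxon 1 and Taxon 4 form a cherry on this tree, so they are sister taxa.

Taxon 4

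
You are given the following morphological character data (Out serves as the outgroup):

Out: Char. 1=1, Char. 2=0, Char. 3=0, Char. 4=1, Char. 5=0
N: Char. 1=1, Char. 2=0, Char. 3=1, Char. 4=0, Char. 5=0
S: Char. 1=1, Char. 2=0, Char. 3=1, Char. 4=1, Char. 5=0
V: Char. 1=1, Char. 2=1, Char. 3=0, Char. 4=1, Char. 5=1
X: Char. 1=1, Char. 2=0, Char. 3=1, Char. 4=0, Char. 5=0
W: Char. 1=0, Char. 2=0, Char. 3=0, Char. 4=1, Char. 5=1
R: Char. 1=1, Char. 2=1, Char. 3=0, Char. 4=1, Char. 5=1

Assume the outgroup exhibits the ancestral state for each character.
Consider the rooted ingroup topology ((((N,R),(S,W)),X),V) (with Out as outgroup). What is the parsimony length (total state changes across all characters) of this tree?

11

Map each character onto ((((N,R),(S,W)),X),V) (rooted by Out) and count the minimum state changes it requires (Fitch parsimony):
Char. 1: 1; Char. 2: 2; Char. 3: 3; Char. 4: 2; Char. 5: 3.
Total tree length = 11.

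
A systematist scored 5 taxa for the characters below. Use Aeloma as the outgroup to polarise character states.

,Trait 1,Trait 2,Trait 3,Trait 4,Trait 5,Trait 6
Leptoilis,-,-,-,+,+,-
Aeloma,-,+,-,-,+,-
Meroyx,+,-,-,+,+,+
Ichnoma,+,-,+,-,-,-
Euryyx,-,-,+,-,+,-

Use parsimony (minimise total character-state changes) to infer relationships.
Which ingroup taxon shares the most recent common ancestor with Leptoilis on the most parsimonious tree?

Character polarity is set by the outgroup: the derived state is whichever differs from the outgroup's state, so for Trait 2, Trait 5 the derived state is '-', and for the remaining characters it is '+'.
Trait 1 groups Ichnoma and Meroyx, which is incompatible with the clades supported by the remaining characters; treating it as convergent (homoplasy) costs fewer steps than any alternative tree.
Trait 2 (derived state '-') is shared by all ingroup taxa — unites the whole ingroup.
Trait 3 (derived state '+') is shared by Euryyx and Ichnoma — a synapomorphy uniting that clade.
Trait 4: derived state '+' in Leptoilis and Meroyx only — synapomorphy for {Leptoilis, Meroyx}.
Trait 5: derived state '-' in Ichnoma only — an autapomorphy, so it tells us nothing about relationships among taxa.
Trait 6: derived state '+' in Meroyx only — an autapomorphy, so it tells us nothing about relationships among taxa.
Most parsimonious ingroup topology: ((Ichnoma,Euryyx),(Leptoilis,Meroyx)).
Leptoilis and Meroyx form a cherry on this tree, so they are sister taxa.

Meroyx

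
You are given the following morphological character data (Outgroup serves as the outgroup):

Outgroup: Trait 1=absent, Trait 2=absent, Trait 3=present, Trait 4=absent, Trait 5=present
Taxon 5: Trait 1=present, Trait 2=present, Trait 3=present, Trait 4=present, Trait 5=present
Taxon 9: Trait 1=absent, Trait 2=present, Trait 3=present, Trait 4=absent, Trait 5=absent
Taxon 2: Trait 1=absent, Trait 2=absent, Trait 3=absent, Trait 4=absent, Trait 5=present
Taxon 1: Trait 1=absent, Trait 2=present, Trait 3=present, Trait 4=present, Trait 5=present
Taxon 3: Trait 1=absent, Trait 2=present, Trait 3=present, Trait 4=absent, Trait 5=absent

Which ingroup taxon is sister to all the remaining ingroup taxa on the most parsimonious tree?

Character polarity is set by the outgroup: the derived state is whichever differs from the outgroup's state, so for Trait 3, Trait 5 the derived state is 'absent', and for the remaining characters it is 'present'.
Trait 1: derived state 'present' in Taxon 5 only — an autapomorphy, so it tells us nothing about relationships among taxa.
Trait 2: derived state 'present' in Taxon 1, Taxon 3, Taxon 5, and Taxon 9 only — synapomorphy for {Taxon 1, Taxon 3, Taxon 5, Taxon 9}.
Trait 3: derived state 'absent' in Taxon 2 only — an autapomorphy, so it tells us nothing about relationships among taxa.
Trait 4 (derived state 'present') is shared by Taxon 1 and Taxon 5 — a synapomorphy uniting that clade.
Trait 5 (derived state 'absent') is shared by Taxon 3 and Taxon 9 — a synapomorphy uniting that clade.
Most parsimonious ingroup topology: (((Taxon 5,Taxon 1),(Taxon 9,Taxon 3)),Taxon 2).
Taxon 2 is sister to the clade containing all other ingroup taxa, so it is the earliest-diverging (most basal) ingroup lineage.

Taxon 2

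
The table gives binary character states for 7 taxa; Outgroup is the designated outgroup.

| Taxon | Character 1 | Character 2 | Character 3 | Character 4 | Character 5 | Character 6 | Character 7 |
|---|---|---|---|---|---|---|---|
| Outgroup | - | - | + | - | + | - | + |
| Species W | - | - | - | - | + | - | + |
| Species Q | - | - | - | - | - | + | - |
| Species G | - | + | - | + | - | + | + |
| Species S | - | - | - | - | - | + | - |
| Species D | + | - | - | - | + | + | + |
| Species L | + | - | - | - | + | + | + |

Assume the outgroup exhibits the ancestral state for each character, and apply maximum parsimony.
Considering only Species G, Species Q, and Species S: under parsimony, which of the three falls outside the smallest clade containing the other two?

Character polarity is set by the outgroup: the derived state is whichever differs from the outgroup's state, so for Character 3, Character 5, Character 7 the derived state is '-', and for the remaining characters it is '+'.
Character 1 (derived state '+') is shared by Species D and Species L — a synapomorphy uniting that clade.
Character 2 (derived state '+') is unique to Species G (autapomorphy; uninformative for grouping).
Character 3 (derived state '-') is shared by all ingroup taxa — unites the whole ingroup.
Character 4 (derived state '+') is unique to Species G (autapomorphy; uninformative for grouping).
Character 5: derived state '-' in Species G, Species Q, and Species S only — synapomorphy for {Species G, Species Q, Species S}.
Only Species D, Species G, Species L, Species Q, and Species S show the derived state '+' for Character 6, supporting them as a clade.
Character 7: derived state '-' in Species Q and Species S only — synapomorphy for {Species Q, Species S}.
Most parsimonious ingroup topology: (Species W,(((Species Q,Species S),Species G),(Species D,Species L))).
Species Q and Species S share a more recent common ancestor with each other than either does with Species G, so Species G is the least closely related of the three.

Species G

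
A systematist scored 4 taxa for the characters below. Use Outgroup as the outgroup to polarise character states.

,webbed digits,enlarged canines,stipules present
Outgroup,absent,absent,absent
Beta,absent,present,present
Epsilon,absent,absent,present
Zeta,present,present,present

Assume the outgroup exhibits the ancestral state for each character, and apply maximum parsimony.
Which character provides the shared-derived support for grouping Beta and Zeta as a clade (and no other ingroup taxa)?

The outgroup has state 'absent' for every character, so 'present' is the derived state throughout.
webbed digits: derived state 'present' in Zeta only — an autapomorphy, so it tells us nothing about relationships among taxa.
Only Beta and Zeta show the derived state 'present' for enlarged canines, supporting them as a clade.
All ingroup taxa share the derived state 'present' for stipules present; it defines the ingroup but does not resolve relationships within it.
Most parsimonious ingroup topology: ((Beta,Zeta),Epsilon).
The clade {Beta, Zeta} is supported by enlarged canines: its derived state 'present' occurs in exactly those taxa and in no other taxon (including the outgroup).

enlarged canines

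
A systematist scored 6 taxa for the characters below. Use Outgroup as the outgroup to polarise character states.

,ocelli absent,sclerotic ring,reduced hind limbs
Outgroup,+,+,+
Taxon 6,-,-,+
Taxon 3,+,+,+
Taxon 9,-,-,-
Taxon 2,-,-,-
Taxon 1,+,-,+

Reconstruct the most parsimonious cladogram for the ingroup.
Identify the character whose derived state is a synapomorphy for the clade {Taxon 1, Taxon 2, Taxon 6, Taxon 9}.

The outgroup has state '+' for every character, so '-' is the derived state throughout.
ocelli absent: derived state '-' in Taxon 2, Taxon 6, and Taxon 9 only — synapomorphy for {Taxon 2, Taxon 6, Taxon 9}.
sclerotic ring: derived state '-' in Taxon 1, Taxon 2, Taxon 6, and Taxon 9 only — synapomorphy for {Taxon 1, Taxon 2, Taxon 6, Taxon 9}.
reduced hind limbs (derived state '-') is shared by Taxon 2 and Taxon 9 — a synapomorphy uniting that clade.
Most parsimonious ingroup topology: (((Taxon 6,(Taxon 9,Taxon 2)),Taxon 1),Taxon 3).
The clade {Taxon 1, Taxon 2, Taxon 6, Taxon 9} is supported by sclerotic ring: its derived state '-' occurs in exactly those taxa and in no other taxon (including the outgroup).

sclerotic ring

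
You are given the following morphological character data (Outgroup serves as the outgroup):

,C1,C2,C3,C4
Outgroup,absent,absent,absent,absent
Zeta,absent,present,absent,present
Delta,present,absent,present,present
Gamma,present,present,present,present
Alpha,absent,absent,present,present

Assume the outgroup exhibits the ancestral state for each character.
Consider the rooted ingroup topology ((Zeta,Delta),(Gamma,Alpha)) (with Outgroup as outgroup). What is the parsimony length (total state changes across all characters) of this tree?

7

Map each character onto ((Zeta,Delta),(Gamma,Alpha)) (rooted by Outgroup) and count the minimum state changes it requires (Fitch parsimony):
C1: 2; C2: 2; C3: 2; C4: 1.
Total tree length = 7.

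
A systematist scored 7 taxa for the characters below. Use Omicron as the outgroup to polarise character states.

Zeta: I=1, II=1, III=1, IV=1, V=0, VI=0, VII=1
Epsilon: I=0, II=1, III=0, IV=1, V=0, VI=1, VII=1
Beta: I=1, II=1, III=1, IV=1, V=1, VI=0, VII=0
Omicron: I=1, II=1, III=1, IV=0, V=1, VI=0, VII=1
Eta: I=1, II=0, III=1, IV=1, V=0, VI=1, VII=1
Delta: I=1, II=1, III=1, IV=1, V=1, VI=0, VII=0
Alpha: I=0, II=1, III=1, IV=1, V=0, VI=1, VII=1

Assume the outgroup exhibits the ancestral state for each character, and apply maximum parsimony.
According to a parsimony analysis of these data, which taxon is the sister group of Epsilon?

Alpha

Character polarity is set by the outgroup: the derived state is whichever differs from the outgroup's state, so for I, II, III, V, VII the derived state is '0', and for the remaining characters it is '1'.
Only Alpha and Epsilon show the derived state '0' for I, supporting them as a clade.
II (derived state '0') is unique to Eta (autapomorphy; uninformative for grouping).
III (derived state '0') is unique to Epsilon (autapomorphy; uninformative for grouping).
All ingroup taxa share the derived state '1' for IV; it defines the ingroup but does not resolve relationships within it.
V (derived state '0') is shared by Alpha, Epsilon, Eta, and Zeta — a synapomorphy uniting that clade.
VI: derived state '1' in Alpha, Epsilon, and Eta only — synapomorphy for {Alpha, Epsilon, Eta}.
Only Beta and Delta show the derived state '0' for VII, supporting them as a clade.
Most parsimonious ingroup topology: ((Zeta,((Alpha,Epsilon),Eta)),(Delta,Beta)).
Epsilon and Alpha form a cherry on this tree, so they are sister taxa.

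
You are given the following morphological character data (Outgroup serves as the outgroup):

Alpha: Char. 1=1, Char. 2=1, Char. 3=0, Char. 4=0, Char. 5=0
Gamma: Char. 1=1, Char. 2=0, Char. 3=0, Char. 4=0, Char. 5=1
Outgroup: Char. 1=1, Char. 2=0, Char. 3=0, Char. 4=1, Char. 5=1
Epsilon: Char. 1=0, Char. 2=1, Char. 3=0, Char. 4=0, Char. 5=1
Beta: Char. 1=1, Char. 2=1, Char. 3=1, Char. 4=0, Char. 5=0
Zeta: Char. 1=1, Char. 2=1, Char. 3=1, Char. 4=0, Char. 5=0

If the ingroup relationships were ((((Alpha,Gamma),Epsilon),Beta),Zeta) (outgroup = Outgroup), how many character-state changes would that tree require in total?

Map each character onto ((((Alpha,Gamma),Epsilon),Beta),Zeta) (rooted by Outgroup) and count the minimum state changes it requires (Fitch parsimony):
Char. 1: 1; Char. 2: 2; Char. 3: 2; Char. 4: 1; Char. 5: 3.
Total tree length = 9.

9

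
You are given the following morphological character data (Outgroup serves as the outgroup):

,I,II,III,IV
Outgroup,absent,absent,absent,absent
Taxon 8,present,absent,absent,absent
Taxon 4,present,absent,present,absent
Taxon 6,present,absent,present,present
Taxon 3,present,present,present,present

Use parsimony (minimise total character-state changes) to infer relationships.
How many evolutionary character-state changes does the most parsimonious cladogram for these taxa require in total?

4

The outgroup has state 'absent' for every character, so 'present' is the derived state throughout.
All ingroup taxa share the derived state 'present' for I; it defines the ingroup but does not resolve relationships within it.
II: derived state 'present' in Taxon 3 only — an autapomorphy, so it tells us nothing about relationships among taxa.
III: derived state 'present' in Taxon 3, Taxon 4, and Taxon 6 only — synapomorphy for {Taxon 3, Taxon 4, Taxon 6}.
IV (derived state 'present') is shared by Taxon 3 and Taxon 6 — a synapomorphy uniting that clade.
Most parsimonious ingroup topology: (Taxon 8,(Taxon 4,(Taxon 6,Taxon 3))).
Changes per character on this tree: I: 1; II: 1; III: 1; IV: 1.
Total = 4.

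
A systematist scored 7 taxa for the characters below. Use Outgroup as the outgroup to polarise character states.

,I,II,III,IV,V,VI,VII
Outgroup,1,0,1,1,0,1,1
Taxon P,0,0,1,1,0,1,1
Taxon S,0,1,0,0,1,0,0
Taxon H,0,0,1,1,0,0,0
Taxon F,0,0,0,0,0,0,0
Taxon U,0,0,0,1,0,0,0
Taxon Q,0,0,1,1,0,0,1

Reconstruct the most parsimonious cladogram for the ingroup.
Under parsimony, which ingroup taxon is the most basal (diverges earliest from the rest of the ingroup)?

Character polarity is set by the outgroup: the derived state is whichever differs from the outgroup's state, so for I, III, IV, VI, VII the derived state is '0', and for the remaining characters it is '1'.
All ingroup taxa share the derived state '0' for I; it defines the ingroup but does not resolve relationships within it.
II (derived state '1') is unique to Taxon S (autapomorphy; uninformative for grouping).
III (derived state '0') is shared by Taxon F, Taxon S, and Taxon U — a synapomorphy uniting that clade.
Only Taxon F and Taxon S show the derived state '0' for IV, supporting them as a clade.
V: derived state '1' in Taxon S only — an autapomorphy, so it tells us nothing about relationships among taxa.
Only Taxon F, Taxon H, Taxon Q, Taxon S, and Taxon U show the derived state '0' for VI, supporting them as a clade.
Only Taxon F, Taxon H, Taxon S, and Taxon U show the derived state '0' for VII, supporting them as a clade.
Most parsimonious ingroup topology: (Taxon P,((((Taxon S,Taxon F),Taxon U),Taxon H),Taxon Q)).
Taxon P is sister to the clade containing all other ingroup taxa, so it is the earliest-diverging (most basal) ingroup lineage.

Taxon P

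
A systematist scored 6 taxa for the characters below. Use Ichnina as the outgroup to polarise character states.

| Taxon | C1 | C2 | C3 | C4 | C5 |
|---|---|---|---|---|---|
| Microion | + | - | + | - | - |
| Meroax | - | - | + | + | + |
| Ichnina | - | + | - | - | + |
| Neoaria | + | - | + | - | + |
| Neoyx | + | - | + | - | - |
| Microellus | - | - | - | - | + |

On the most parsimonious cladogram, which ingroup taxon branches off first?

Character polarity is set by the outgroup: the derived state is whichever differs from the outgroup's state, so for C2, C5 the derived state is '-', and for the remaining characters it is '+'.
C1 (derived state '+') is shared by Microion, Neoaria, and Neoyx — a synapomorphy uniting that clade.
C2 (derived state '-') is shared by all ingroup taxa — unites the whole ingroup.
C3: derived state '+' in Meroax, Microion, Neoaria, and Neoyx only — synapomorphy for {Meroax, Microion, Neoaria, Neoyx}.
C4: derived state '+' in Meroax only — an autapomorphy, so it tells us nothing about relationships among taxa.
C5 (derived state '-') is shared by Microion and Neoyx — a synapomorphy uniting that clade.
Most parsimonious ingroup topology: (Microellus,((Neoaria,(Microion,Neoyx)),Meroax)).
Microellus is sister to the clade containing all other ingroup taxa, so it is the earliest-diverging (most basal) ingroup lineage.

Microellus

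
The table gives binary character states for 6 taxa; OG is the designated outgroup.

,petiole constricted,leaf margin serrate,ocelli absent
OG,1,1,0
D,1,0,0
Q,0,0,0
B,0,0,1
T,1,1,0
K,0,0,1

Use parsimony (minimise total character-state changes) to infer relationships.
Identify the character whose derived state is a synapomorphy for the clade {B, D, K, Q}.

leaf margin serrate

Character polarity is set by the outgroup: the derived state is whichever differs from the outgroup's state, so for petiole constricted, leaf margin serrate the derived state is '0', and for the remaining characters it is '1'.
petiole constricted: derived state '0' in B, K, and Q only — synapomorphy for {B, K, Q}.
leaf margin serrate (derived state '0') is shared by B, D, K, and Q — a synapomorphy uniting that clade.
ocelli absent (derived state '1') is shared by B and K — a synapomorphy uniting that clade.
Most parsimonious ingroup topology: ((D,(Q,(B,K))),T).
The clade {B, D, K, Q} is supported by leaf margin serrate: its derived state '0' occurs in exactly those taxa and in no other taxon (including the outgroup).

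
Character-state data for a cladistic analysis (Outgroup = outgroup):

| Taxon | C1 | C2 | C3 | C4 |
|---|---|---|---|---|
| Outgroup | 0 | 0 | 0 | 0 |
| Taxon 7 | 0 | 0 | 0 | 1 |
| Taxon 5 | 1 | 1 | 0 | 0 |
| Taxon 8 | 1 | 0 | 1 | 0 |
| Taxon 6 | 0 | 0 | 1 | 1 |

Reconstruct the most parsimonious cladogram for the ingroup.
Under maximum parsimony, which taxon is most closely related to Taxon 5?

The outgroup has state '0' for every character, so '1' is the derived state throughout.
C1: derived state '1' in Taxon 5 and Taxon 8 only — synapomorphy for {Taxon 5, Taxon 8}.
C2 (derived state '1') is unique to Taxon 5 (autapomorphy; uninformative for grouping).
C3 groups Taxon 6 and Taxon 8, which is incompatible with the clades supported by the remaining characters; treating it as convergent (homoplasy) costs fewer steps than any alternative tree.
C4: derived state '1' in Taxon 6 and Taxon 7 only — synapomorphy for {Taxon 6, Taxon 7}.
Most parsimonious ingroup topology: ((Taxon 7,Taxon 6),(Taxon 5,Taxon 8)).
Taxon 5 and Taxon 8 form a cherry on this tree, so they are sister taxa.

Taxon 8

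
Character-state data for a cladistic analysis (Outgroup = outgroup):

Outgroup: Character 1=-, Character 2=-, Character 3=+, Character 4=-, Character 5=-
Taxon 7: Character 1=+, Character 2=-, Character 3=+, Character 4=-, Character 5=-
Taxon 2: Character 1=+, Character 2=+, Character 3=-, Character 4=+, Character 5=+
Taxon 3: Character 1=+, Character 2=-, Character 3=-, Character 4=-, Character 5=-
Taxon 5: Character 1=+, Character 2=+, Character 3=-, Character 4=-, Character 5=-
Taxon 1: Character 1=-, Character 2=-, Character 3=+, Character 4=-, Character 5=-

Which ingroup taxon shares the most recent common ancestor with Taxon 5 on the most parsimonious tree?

Character polarity is set by the outgroup: the derived state is whichever differs from the outgroup's state, so for Character 3 the derived state is '-', and for the remaining characters it is '+'.
Character 1: derived state '+' in Taxon 2, Taxon 3, Taxon 5, and Taxon 7 only — synapomorphy for {Taxon 2, Taxon 3, Taxon 5, Taxon 7}.
Only Taxon 2 and Taxon 5 show the derived state '+' for Character 2, supporting them as a clade.
Character 3: derived state '-' in Taxon 2, Taxon 3, and Taxon 5 only — synapomorphy for {Taxon 2, Taxon 3, Taxon 5}.
Character 4: derived state '+' in Taxon 2 only — an autapomorphy, so it tells us nothing about relationships among taxa.
Character 5: derived state '+' in Taxon 2 only — an autapomorphy, so it tells us nothing about relationships among taxa.
Most parsimonious ingroup topology: ((Taxon 7,((Taxon 2,Taxon 5),Taxon 3)),Taxon 1).
Taxon 5 and Taxon 2 form a cherry on this tree, so they are sister taxa.

Taxon 2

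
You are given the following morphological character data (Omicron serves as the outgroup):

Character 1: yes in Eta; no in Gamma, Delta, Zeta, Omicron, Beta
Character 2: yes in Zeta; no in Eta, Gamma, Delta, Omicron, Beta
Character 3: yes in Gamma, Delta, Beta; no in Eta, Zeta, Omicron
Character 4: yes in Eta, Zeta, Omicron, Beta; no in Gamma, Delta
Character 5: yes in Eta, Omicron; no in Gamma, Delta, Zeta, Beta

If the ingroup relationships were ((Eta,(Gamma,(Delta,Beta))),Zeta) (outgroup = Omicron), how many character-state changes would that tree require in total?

7

Map each character onto ((Eta,(Gamma,(Delta,Beta))),Zeta) (rooted by Omicron) and count the minimum state changes it requires (Fitch parsimony):
Character 1: 1; Character 2: 1; Character 3: 1; Character 4: 2; Character 5: 2.
Total tree length = 7.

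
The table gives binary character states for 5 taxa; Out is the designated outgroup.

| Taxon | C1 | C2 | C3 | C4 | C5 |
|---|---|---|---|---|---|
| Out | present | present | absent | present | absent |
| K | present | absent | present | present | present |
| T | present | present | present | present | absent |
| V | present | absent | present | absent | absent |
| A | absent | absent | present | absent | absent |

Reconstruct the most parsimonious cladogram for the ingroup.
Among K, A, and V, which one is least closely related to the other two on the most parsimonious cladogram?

Character polarity is set by the outgroup: the derived state is whichever differs from the outgroup's state, so for C1, C2, C4 the derived state is 'absent', and for the remaining characters it is 'present'.
C1 (derived state 'absent') is unique to A (autapomorphy; uninformative for grouping).
Only A, K, and V show the derived state 'absent' for C2, supporting them as a clade.
C3 (derived state 'present') is shared by all ingroup taxa — unites the whole ingroup.
C4: derived state 'absent' in A and V only — synapomorphy for {A, V}.
C5 (derived state 'present') is unique to K (autapomorphy; uninformative for grouping).
Most parsimonious ingroup topology: ((K,(V,A)),T).
A and V share a more recent common ancestor with each other than either does with K, so K is the least closely related of the three.

K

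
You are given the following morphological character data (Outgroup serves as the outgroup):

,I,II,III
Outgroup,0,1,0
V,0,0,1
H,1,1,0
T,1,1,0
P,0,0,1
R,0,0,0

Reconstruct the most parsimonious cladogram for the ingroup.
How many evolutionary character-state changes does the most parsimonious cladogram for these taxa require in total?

Character polarity is set by the outgroup: the derived state is whichever differs from the outgroup's state, so for II the derived state is '0', and for the remaining characters it is '1'.
Only H and T show the derived state '1' for I, supporting them as a clade.
II (derived state '0') is shared by P, R, and V — a synapomorphy uniting that clade.
III (derived state '1') is shared by P and V — a synapomorphy uniting that clade.
Most parsimonious ingroup topology: (((V,P),R),(H,T)).
Changes per character on this tree: I: 1; II: 1; III: 1.
Total = 3.

3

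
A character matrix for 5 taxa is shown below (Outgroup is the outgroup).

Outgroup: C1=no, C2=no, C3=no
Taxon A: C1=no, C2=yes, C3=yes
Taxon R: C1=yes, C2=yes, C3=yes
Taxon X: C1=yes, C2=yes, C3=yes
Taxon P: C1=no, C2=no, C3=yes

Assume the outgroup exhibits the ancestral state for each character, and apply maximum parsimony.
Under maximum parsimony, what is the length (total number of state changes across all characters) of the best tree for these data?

3

The outgroup has state 'no' for every character, so 'yes' is the derived state throughout.
C1 (derived state 'yes') is shared by Taxon R and Taxon X — a synapomorphy uniting that clade.
Only Taxon A, Taxon R, and Taxon X show the derived state 'yes' for C2, supporting them as a clade.
All ingroup taxa share the derived state 'yes' for C3; it defines the ingroup but does not resolve relationships within it.
Most parsimonious ingroup topology: ((Taxon A,(Taxon R,Taxon X)),Taxon P).
Changes per character on this tree: C1: 1; C2: 1; C3: 1.
Total = 3.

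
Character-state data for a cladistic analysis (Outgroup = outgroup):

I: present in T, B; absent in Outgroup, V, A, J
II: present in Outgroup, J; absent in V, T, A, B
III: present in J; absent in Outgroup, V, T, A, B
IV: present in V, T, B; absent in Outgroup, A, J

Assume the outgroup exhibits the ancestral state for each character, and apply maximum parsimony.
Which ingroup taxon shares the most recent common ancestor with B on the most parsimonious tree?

T

Character polarity is set by the outgroup: the derived state is whichever differs from the outgroup's state, so for II the derived state is 'absent', and for the remaining characters it is 'present'.
I (derived state 'present') is shared by B and T — a synapomorphy uniting that clade.
II (derived state 'absent') is shared by A, B, T, and V — a synapomorphy uniting that clade.
III: derived state 'present' in J only — an autapomorphy, so it tells us nothing about relationships among taxa.
Only B, T, and V show the derived state 'present' for IV, supporting them as a clade.
Most parsimonious ingroup topology: (((V,(T,B)),A),J).
B and T form a cherry on this tree, so they are sister taxa.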